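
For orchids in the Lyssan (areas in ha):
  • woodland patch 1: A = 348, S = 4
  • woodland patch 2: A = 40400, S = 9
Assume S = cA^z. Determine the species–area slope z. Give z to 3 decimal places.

0.171

Taking logs: ln S = ln c + z ln A, so z = (ln S₂ − ln S₁)/(ln A₂ − ln A₁).
z = ln(9/4) / ln(40400/348) = ln(2.25) / ln(116.1) = 0.8109 / 4.7544 = 0.1706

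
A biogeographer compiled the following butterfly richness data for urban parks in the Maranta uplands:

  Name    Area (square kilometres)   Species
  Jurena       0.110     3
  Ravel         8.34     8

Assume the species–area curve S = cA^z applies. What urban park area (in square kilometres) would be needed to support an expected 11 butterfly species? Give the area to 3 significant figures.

34.0 square kilometres

z = ln(8/3) / ln(8.34/0.11) = 0.9808 / 4.3283 = 0.2266
c = 3 / 0.11^0.2266 = 3 / 0.6064 = 4.947
A = (11/4.947)^(1/0.2266) ⇒ ln A = ln(2.224)/0.2266 = 3.5264
A = e^3.5264 ≈ 34 square kilometres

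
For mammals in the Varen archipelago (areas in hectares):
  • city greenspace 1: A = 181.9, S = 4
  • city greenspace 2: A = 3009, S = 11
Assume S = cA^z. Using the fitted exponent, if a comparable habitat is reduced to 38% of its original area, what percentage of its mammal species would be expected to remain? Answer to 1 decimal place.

z = ln(11/4) / ln(3009/181.9) = 1.0116 / 2.8059 = 0.3605
S_new/S_old = (A_new/A_old)^z = 0.38^0.3605 = exp(0.3605 × -0.9676) = 0.7055

70.6%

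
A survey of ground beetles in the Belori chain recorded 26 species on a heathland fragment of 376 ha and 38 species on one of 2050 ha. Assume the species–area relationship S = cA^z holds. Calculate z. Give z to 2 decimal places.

0.22

Taking logs: ln S = ln c + z ln A, so z = (ln S₂ − ln S₁)/(ln A₂ − ln A₁).
z = ln(38/26) / ln(2050/376) = ln(1.462) / ln(5.452) = 0.3795 / 1.6960 = 0.2238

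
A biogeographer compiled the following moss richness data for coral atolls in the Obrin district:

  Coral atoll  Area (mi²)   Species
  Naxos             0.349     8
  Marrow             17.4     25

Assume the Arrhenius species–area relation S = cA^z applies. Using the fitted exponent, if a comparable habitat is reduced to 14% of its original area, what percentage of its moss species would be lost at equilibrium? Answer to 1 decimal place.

z = ln(25/8) / ln(17.4/0.349) = 1.1394 / 3.9092 = 0.2915
S_new/S_old = (A_new/A_old)^z = 0.14^0.2915 = exp(0.2915 × -1.9661) = 0.5638
Fraction lost = 1 − 0.5638 = 0.4362

43.6%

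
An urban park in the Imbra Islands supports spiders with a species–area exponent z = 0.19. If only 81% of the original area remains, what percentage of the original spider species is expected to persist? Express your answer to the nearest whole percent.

S_new/S_old = (A_new/A_old)^z = 0.81^0.19
= exp(0.19 × ln 0.81) = exp(0.19 × -0.2107) = exp(-0.0400) ≈ 0.9608

96%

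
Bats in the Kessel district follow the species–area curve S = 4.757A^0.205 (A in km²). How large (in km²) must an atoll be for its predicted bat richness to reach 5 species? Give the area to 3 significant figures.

5 = 4.757 × A^0.205  ⇒  A^0.205 = 5/4.757 = 1.051
ln A = ln(1.051) / 0.205 = 0.0498 / 0.205 = 0.2430
A = e^0.2430 ≈ 1.275 km²

1.28 km²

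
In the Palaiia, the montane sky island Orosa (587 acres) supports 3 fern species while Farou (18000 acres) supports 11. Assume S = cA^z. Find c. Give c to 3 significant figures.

0.267

z = ln(S₂/S₁) / ln(A₂/A₁) = ln(11/3) / ln(18000/587) = 1.2993 / 3.4231 = 0.3796
c = S₁ / A₁^z = 3 / 587^0.3796 = 3 / 11.24 = 0.2668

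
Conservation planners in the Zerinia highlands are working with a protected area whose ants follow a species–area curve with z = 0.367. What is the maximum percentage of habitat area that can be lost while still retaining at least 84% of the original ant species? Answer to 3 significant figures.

37.8%

Need (A_new/A_old)^0.367 = 0.84, so A_new/A_old = 0.84^(1/0.367) = 0.84^2.725
ln(A_new/A_old) = ln 0.84 / 0.367 = -0.1744 / 0.367 = -0.4751
A_new/A_old = e^-0.4751 ≈ 0.6218
Fraction that can be lost = 1 − 0.6218 = 0.3782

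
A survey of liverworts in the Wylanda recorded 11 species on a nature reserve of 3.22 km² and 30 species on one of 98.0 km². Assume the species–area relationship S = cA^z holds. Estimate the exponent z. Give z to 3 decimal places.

0.294

Taking logs: ln S = ln c + z ln A, so z = (ln S₂ − ln S₁)/(ln A₂ − ln A₁).
z = ln(30/11) / ln(98/3.22) = ln(2.727) / ln(30.43) = 1.0033 / 3.4156 = 0.2937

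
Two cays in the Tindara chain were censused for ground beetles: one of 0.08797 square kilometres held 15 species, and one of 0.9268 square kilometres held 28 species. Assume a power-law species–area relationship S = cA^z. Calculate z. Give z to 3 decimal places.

Taking logs: ln S = ln c + z ln A, so z = (ln S₂ − ln S₁)/(ln A₂ − ln A₁).
z = ln(28/15) / ln(0.9268/0.08797) = ln(1.867) / ln(10.54) = 0.6242 / 2.3547 = 0.2651

0.265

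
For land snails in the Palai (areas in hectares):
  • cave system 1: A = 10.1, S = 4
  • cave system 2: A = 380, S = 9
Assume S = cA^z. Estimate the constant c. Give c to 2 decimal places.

z = ln(S₂/S₁) / ln(A₂/A₁) = ln(9/4) / ln(380/10.1) = 0.8109 / 3.6276 = 0.2235
c = S₁ / A₁^z = 4 / 10.1^0.2235 = 4 / 1.677 = 2.385

2.39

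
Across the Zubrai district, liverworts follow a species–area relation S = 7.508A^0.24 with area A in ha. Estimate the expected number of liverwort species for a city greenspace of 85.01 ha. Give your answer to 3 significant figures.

S = 7.508 × 85.01^0.24
ln S = ln 7.508 + 0.24 × ln 85.01 = 2.0160 + 0.24 × 4.4428 = 3.0822
S = e^3.0822 ≈ 21.81

21.8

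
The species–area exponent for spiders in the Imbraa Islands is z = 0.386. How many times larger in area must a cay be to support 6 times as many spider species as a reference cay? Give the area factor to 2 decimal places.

103.74

(A₂/A₁)^0.386 = 6, so A₂/A₁ = 6^(1/0.386) = 6^2.591
ln(A₂/A₁) = ln 6 / 0.386 = 1.7918 / 0.386 = 4.6419
A₂/A₁ = e^4.6419 ≈ 103.7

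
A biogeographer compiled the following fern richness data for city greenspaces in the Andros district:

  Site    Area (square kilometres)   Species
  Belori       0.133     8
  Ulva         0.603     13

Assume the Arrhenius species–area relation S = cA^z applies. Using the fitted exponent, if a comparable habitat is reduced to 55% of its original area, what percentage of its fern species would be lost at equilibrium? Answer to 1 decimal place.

17.5%

z = ln(13/8) / ln(0.603/0.133) = 0.4855 / 1.5116 = 0.3212
S_new/S_old = (A_new/A_old)^z = 0.55^0.3212 = exp(0.3212 × -0.5978) = 0.8253
Fraction lost = 1 − 0.8253 = 0.1747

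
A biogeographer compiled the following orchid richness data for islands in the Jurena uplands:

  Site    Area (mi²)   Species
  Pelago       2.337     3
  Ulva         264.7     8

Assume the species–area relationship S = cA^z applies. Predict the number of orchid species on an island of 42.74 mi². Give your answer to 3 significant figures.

z = ln(8/3) / ln(264.7/2.337) = 0.9808 / 4.7297 = 0.2074
c = 3 / 2.337^0.2074 = 3 / 1.192 = 2.516
S₃ = 2.516 × 42.74^0.2074 = 2.516 × 2.179 ≈ 5.481

5.48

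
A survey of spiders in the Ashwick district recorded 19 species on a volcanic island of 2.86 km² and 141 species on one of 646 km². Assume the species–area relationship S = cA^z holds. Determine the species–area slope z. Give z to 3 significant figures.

Taking logs: ln S = ln c + z ln A, so z = (ln S₂ − ln S₁)/(ln A₂ − ln A₁).
z = ln(141/19) / ln(646/2.86) = ln(7.421) / ln(225.9) = 2.0043 / 5.4200 = 0.3698

0.370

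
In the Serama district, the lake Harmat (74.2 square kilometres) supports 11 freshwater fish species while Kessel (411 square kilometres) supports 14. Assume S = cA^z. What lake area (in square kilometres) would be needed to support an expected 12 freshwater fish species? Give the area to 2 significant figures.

140 square kilometres

z = ln(14/11) / ln(411/74.2) = 0.2412 / 1.7118 = 0.1409
c = 11 / 74.2^0.1409 = 11 / 1.834 = 5.996
A = (12/5.996)^(1/0.1409) ⇒ ln A = ln(2.001)/0.1409 = 4.9244
A = e^4.9244 ≈ 137.6 square kilometres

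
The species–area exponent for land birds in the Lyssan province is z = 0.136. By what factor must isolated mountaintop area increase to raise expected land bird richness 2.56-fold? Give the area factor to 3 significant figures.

1000

(A₂/A₁)^0.136 = 2.56, so A₂/A₁ = 2.56^(1/0.136) = 2.56^7.353
ln(A₂/A₁) = ln 2.56 / 0.136 = 0.9400 / 0.136 = 6.9118
A₂/A₁ = e^6.9118 ≈ 1004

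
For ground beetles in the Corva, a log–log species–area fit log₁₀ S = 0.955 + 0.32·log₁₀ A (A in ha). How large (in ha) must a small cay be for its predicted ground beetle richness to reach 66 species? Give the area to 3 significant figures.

503 ha

66 = 9.016 × A^0.32  ⇒  A^0.32 = 66/9.016 = 7.321
ln A = ln(7.321) / 0.32 = 1.9907 / 0.32 = 6.2209
A = e^6.2209 ≈ 503.2 ha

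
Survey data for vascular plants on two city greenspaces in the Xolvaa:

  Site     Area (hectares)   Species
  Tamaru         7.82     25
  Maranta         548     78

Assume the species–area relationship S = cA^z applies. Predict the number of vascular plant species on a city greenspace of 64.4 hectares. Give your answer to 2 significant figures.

z = ln(78/25) / ln(548/7.82) = 1.1378 / 4.2496 = 0.2678
c = 25 / 7.82^0.2678 = 25 / 1.734 = 14.41
S₃ = 14.41 × 64.4^0.2678 = 14.41 × 3.05 ≈ 43.97

44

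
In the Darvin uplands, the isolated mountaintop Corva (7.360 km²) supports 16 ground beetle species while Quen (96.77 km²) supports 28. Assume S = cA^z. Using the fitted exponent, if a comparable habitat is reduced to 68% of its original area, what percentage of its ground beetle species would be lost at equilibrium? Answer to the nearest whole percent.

8%

z = ln(28/16) / ln(96.77/7.36) = 0.5596 / 2.5763 = 0.2172
S_new/S_old = (A_new/A_old)^z = 0.68^0.2172 = exp(0.2172 × -0.3857) = 0.9196
Fraction lost = 1 − 0.9196 = 0.08036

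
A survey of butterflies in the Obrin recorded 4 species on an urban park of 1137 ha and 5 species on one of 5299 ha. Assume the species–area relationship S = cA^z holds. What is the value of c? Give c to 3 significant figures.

1.44

z = ln(S₂/S₁) / ln(A₂/A₁) = ln(5/4) / ln(5299/1137) = 0.2231 / 1.5391 = 0.1450
c = S₁ / A₁^z = 4 / 1137^0.1450 = 4 / 2.773 = 1.442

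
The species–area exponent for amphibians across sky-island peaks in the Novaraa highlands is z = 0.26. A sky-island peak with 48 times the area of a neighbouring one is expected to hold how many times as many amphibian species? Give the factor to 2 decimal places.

S₂/S₁ = (A₂/A₁)^z = 48^0.26
ln(S₂/S₁) = 0.26 × ln 48 = 0.26 × 3.8712 = 1.0065
S₂/S₁ = e^1.0065 ≈ 2.736

2.74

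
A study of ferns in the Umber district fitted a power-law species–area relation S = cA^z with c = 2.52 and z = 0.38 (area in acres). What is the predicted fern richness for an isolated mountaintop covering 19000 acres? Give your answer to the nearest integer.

S = 2.52 × 19000^0.38
ln S = ln 2.52 + 0.38 × ln 19000 = 0.9243 + 0.38 × 9.8522 = 4.6681
S = e^4.6681 ≈ 106.5

106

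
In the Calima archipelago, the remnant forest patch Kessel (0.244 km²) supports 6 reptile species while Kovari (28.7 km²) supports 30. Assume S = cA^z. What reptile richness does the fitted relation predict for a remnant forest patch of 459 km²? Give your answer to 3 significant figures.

76.5

z = ln(30/6) / ln(28.7/0.244) = 1.6094 / 4.7675 = 0.3376
c = 6 / 0.244^0.3376 = 6 / 0.6211 = 9.66
S₃ = 9.66 × 459^0.3376 = 9.66 × 7.918 ≈ 76.48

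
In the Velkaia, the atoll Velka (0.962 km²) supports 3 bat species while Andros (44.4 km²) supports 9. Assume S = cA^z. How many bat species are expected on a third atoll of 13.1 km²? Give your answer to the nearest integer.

6

z = ln(9/3) / ln(44.4/0.962) = 1.0986 / 3.8320 = 0.2867
c = 3 / 0.962^0.2867 = 3 / 0.989 = 3.034
S₃ = 3.034 × 13.1^0.2867 = 3.034 × 2.091 ≈ 6.343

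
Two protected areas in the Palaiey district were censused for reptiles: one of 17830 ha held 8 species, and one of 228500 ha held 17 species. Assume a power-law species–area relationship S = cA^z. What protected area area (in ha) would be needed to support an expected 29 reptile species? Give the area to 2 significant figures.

z = ln(17/8) / ln(228500/17830) = 0.7538 / 2.5507 = 0.2955
c = 8 / 17830^0.2955 = 8 / 18.04 = 0.4434
A = (29/0.4434)^(1/0.2955) ⇒ ln A = ln(65.41)/0.2955 = 14.1465
A = e^14.1465 ≈ 1392413 ha

1400000 ha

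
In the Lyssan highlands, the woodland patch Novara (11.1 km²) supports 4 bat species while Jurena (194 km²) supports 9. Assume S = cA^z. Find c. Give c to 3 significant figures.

z = ln(S₂/S₁) / ln(A₂/A₁) = ln(9/4) / ln(194/11.1) = 0.8109 / 2.8609 = 0.2835
c = S₁ / A₁^z = 4 / 11.1^0.2835 = 4 / 1.978 = 2.022

2.02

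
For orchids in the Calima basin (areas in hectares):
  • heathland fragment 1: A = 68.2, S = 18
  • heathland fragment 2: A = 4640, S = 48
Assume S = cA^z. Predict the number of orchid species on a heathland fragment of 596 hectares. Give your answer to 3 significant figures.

29.8

z = ln(48/18) / ln(4640/68.2) = 0.9808 / 4.2200 = 0.2324
c = 18 / 68.2^0.2324 = 18 / 2.668 = 6.746
S₃ = 6.746 × 596^0.2324 = 6.746 × 4.416 ≈ 29.79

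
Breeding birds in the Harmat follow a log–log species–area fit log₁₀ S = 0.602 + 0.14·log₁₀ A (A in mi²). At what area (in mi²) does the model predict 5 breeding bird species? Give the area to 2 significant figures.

4.9 mi²

5 = 3.999 × A^0.14  ⇒  A^0.14 = 5/3.999 = 1.25
ln A = ln(1.25) / 0.14 = 0.2233 / 0.14 = 1.5949
A = e^1.5949 ≈ 4.928 mi²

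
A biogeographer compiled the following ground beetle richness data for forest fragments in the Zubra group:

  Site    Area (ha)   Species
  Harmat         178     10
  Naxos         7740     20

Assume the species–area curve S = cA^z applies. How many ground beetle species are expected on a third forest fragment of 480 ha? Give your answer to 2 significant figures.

12

z = ln(20/10) / ln(7740/178) = 0.6931 / 3.7724 = 0.1837
c = 10 / 178^0.1837 = 10 / 2.591 = 3.859
S₃ = 3.859 × 480^0.1837 = 3.859 × 3.109 ≈ 12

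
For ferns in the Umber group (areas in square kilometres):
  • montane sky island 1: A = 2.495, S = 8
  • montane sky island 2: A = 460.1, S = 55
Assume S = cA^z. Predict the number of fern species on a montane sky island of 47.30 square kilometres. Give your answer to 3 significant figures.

z = ln(55/8) / ln(460.1/2.495) = 1.9279 / 5.2172 = 0.3695
c = 8 / 2.495^0.3695 = 8 / 1.402 = 5.706
S₃ = 5.706 × 47.3^0.3695 = 5.706 × 4.158 ≈ 23.73

23.7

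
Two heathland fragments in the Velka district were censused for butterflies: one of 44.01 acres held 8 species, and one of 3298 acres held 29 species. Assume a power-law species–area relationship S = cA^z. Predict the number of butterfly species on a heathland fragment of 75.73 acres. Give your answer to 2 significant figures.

9.4

z = ln(29/8) / ln(3298/44.01) = 1.2879 / 4.3167 = 0.2983
c = 8 / 44.01^0.2983 = 8 / 3.093 = 2.587
S₃ = 2.587 × 75.73^0.2983 = 2.587 × 3.636 ≈ 9.406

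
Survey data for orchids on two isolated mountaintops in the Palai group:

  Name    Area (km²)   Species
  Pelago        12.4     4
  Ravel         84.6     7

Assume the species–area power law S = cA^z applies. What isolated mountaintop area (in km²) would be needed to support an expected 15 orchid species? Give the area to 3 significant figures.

1160 km²

z = ln(7/4) / ln(84.6/12.4) = 0.5596 / 1.9202 = 0.2914
c = 4 / 12.4^0.2914 = 4 / 2.083 = 1.92
A = (15/1.92)^(1/0.2914) ⇒ ln A = ln(7.811)/0.2914 = 7.0531
A = e^7.0531 ≈ 1156 km²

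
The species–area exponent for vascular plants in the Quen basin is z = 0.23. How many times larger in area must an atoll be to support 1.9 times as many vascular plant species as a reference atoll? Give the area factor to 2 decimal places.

16.29

(A₂/A₁)^0.23 = 1.9, so A₂/A₁ = 1.9^(1/0.23) = 1.9^4.348
ln(A₂/A₁) = ln 1.9 / 0.23 = 0.6419 / 0.23 = 2.7907
A₂/A₁ = e^2.7907 ≈ 16.29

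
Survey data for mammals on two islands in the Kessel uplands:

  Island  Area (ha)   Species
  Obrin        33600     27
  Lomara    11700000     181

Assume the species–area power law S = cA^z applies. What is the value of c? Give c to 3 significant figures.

z = ln(S₂/S₁) / ln(A₂/A₁) = ln(181/27) / ln(11700000/33600) = 1.9027 / 5.8528 = 0.3251
c = S₁ / A₁^z = 27 / 33600^0.3251 = 27 / 29.61 = 0.9118

0.912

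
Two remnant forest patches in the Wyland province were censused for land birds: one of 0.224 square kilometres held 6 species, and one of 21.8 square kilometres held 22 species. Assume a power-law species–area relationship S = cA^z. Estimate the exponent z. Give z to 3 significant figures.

0.284

Taking logs: ln S = ln c + z ln A, so z = (ln S₂ − ln S₁)/(ln A₂ − ln A₁).
z = ln(22/6) / ln(21.8/0.224) = ln(3.667) / ln(97.32) = 1.2993 / 4.5780 = 0.2838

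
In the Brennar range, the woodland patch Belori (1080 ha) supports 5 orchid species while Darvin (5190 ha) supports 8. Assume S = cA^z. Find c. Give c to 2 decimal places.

0.62

z = ln(S₂/S₁) / ln(A₂/A₁) = ln(8/5) / ln(5190/1080) = 0.4700 / 1.5698 = 0.2994
c = S₁ / A₁^z = 5 / 1080^0.2994 = 5 / 8.095 = 0.6176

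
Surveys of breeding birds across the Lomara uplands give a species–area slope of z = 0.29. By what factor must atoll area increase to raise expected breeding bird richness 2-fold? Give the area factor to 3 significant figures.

(A₂/A₁)^0.29 = 2, so A₂/A₁ = 2^(1/0.29) = 2^3.448
ln(A₂/A₁) = ln 2 / 0.29 = 0.6931 / 0.29 = 2.3902
A₂/A₁ = e^2.3902 ≈ 10.92

10.9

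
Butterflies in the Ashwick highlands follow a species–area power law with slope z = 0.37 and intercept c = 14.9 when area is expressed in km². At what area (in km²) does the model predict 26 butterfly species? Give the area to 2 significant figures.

4.5 km²

26 = 14.9 × A^0.37  ⇒  A^0.37 = 26/14.9 = 1.745
ln A = ln(1.745) / 0.37 = 0.5567 / 0.37 = 1.5047
A = e^1.5047 ≈ 4.503 km²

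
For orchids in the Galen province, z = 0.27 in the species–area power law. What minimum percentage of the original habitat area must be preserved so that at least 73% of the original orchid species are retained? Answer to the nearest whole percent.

Need (A_new/A_old)^0.27 = 0.73, so A_new/A_old = 0.73^(1/0.27) = 0.73^3.704
ln(A_new/A_old) = ln 0.73 / 0.27 = -0.3147 / 0.27 = -1.1656
A_new/A_old = e^-1.1656 ≈ 0.3117

31%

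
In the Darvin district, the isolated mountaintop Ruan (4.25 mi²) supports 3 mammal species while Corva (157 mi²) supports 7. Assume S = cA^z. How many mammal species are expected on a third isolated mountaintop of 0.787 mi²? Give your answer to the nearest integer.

2

z = ln(7/3) / ln(157/4.25) = 0.8473 / 3.6093 = 0.2348
c = 3 / 4.25^0.2348 = 3 / 1.404 = 2.136
S₃ = 2.136 × 0.787^0.2348 = 2.136 × 0.9453 ≈ 2.019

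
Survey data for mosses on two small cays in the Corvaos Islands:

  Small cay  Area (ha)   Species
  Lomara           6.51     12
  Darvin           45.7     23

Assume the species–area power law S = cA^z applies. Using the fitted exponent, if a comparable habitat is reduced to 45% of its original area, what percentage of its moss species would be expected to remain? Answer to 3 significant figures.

76.6%

z = ln(23/12) / ln(45.7/6.51) = 0.6506 / 1.9488 = 0.3338
S_new/S_old = (A_new/A_old)^z = 0.45^0.3338 = exp(0.3338 × -0.7985) = 0.766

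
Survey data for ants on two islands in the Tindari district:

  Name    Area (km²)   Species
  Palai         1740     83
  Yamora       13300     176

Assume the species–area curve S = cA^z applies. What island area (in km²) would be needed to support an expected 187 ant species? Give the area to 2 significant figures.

16000 km²

z = ln(176/83) / ln(13300/1740) = 0.7516 / 2.0339 = 0.3696
c = 83 / 1740^0.3696 = 83 / 15.76 = 5.266
A = (187/5.266)^(1/0.3696) ⇒ ln A = ln(35.51)/0.3696 = 9.6596
A = e^9.6596 ≈ 15671 km²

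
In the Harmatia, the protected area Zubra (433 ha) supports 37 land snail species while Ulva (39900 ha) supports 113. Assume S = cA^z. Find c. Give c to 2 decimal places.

z = ln(S₂/S₁) / ln(A₂/A₁) = ln(113/37) / ln(39900/433) = 1.1165 / 4.5234 = 0.2468
c = S₁ / A₁^z = 37 / 433^0.2468 = 37 / 4.474 = 8.269

8.27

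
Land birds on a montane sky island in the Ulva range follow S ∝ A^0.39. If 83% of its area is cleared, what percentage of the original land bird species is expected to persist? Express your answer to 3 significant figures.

50.1%

S_new/S_old = (A_new/A_old)^z = 0.17^0.39
= exp(0.39 × ln 0.17) = exp(0.39 × -1.7720) = exp(-0.6911) ≈ 0.501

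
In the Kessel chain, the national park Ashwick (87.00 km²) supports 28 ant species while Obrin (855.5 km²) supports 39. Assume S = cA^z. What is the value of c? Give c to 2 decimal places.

z = ln(S₂/S₁) / ln(A₂/A₁) = ln(39/28) / ln(855.5/87) = 0.3314 / 2.2858 = 0.1450
c = S₁ / A₁^z = 28 / 87^0.1450 = 28 / 1.911 = 14.66

14.66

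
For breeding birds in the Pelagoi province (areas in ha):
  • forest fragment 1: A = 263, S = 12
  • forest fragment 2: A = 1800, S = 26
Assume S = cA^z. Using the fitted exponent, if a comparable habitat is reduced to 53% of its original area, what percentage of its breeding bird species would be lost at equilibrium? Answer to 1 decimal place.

22.5%

z = ln(26/12) / ln(1800/263) = 0.7732 / 1.9234 = 0.4020
S_new/S_old = (A_new/A_old)^z = 0.53^0.4020 = exp(0.4020 × -0.6349) = 0.7747
Fraction lost = 1 − 0.7747 = 0.2253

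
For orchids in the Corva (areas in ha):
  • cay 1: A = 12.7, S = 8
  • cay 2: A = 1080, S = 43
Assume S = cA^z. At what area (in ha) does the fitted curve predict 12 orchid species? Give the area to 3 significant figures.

z = ln(43/8) / ln(1080/12.7) = 1.6818 / 4.4431 = 0.3785
c = 8 / 12.7^0.3785 = 8 / 2.617 = 3.057
A = (12/3.057)^(1/0.3785) ⇒ ln A = ln(3.925)/0.3785 = 3.6128
A = e^3.6128 ≈ 37.07 ha

37.1 ha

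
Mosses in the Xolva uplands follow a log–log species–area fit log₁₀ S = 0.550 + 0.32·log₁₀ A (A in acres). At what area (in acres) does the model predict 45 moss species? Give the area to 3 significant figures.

2800 acres

45 = 3.548 × A^0.32  ⇒  A^0.32 = 45/3.548 = 12.68
ln A = ln(12.68) / 0.32 = 2.5402 / 0.32 = 7.9383
A = e^7.9383 ≈ 2802 acres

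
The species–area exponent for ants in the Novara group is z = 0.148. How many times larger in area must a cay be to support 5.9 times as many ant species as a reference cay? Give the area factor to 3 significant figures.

162000

(A₂/A₁)^0.148 = 5.9, so A₂/A₁ = 5.9^(1/0.148) = 5.9^6.757
ln(A₂/A₁) = ln 5.9 / 0.148 = 1.7750 / 0.148 = 11.9929
A₂/A₁ = e^11.9929 ≈ 161607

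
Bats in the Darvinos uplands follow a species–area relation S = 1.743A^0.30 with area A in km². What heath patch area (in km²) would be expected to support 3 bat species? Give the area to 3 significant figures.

6.11 km²

3 = 1.743 × A^0.3  ⇒  A^0.3 = 3/1.743 = 1.721
ln A = ln(1.721) / 0.3 = 0.5430 / 0.3 = 1.8100
A = e^1.8100 ≈ 6.111 km²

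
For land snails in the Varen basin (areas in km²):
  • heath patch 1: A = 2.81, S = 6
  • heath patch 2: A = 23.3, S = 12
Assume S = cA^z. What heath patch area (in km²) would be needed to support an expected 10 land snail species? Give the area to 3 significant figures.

z = ln(12/6) / ln(23.3/2.81) = 0.6931 / 2.1153 = 0.3277
c = 6 / 2.81^0.3277 = 6 / 1.403 = 4.277
A = (10/4.277)^(1/0.3277) ⇒ ln A = ln(2.338)/0.3277 = 2.5921
A = e^2.5921 ≈ 13.36 km²

13.4 km²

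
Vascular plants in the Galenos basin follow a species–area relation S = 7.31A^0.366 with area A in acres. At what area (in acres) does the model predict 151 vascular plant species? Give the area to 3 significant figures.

3920 acres

151 = 7.31 × A^0.366  ⇒  A^0.366 = 151/7.31 = 20.66
ln A = ln(20.66) / 0.366 = 3.0280 / 0.366 = 8.2733
A = e^8.2733 ≈ 3918 acres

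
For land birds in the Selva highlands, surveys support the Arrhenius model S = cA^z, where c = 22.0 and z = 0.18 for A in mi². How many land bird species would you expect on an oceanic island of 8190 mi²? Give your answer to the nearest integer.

111 species

S = 22 × 8190^0.18
ln S = ln 22 + 0.18 × ln 8190 = 3.0910 + 0.18 × 9.0107 = 4.7130
S = e^4.7130 ≈ 111.4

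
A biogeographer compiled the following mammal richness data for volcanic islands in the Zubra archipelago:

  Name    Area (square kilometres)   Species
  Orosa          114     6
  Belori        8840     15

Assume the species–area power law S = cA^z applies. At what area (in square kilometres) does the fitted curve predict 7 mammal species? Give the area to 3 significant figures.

237 square kilometres

z = ln(15/6) / ln(8840/114) = 0.9163 / 4.3508 = 0.2106
c = 6 / 114^0.2106 = 6 / 2.711 = 2.213
A = (7/2.213)^(1/0.2106) ⇒ ln A = ln(3.163)/0.2106 = 5.4682
A = e^5.4682 ≈ 237 square kilometres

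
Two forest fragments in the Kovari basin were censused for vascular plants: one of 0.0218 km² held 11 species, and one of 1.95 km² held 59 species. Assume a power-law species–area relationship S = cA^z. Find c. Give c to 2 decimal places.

z = ln(S₂/S₁) / ln(A₂/A₁) = ln(59/11) / ln(1.95/0.0218) = 1.6796 / 4.4937 = 0.3738
c = S₁ / A₁^z = 11 / 0.0218^0.3738 = 11 / 0.2393 = 45.97

45.97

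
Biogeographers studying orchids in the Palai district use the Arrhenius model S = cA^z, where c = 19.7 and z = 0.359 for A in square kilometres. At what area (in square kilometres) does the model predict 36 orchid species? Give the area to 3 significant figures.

36 = 19.7 × A^0.359  ⇒  A^0.359 = 36/19.7 = 1.827
ln A = ln(1.827) / 0.359 = 0.6029 / 0.359 = 1.6794
A = e^1.6794 ≈ 5.362 square kilometres

5.36 square kilometres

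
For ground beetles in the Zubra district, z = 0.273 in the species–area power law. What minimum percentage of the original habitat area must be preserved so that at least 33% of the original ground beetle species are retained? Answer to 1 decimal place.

Need (A_new/A_old)^0.273 = 0.33, so A_new/A_old = 0.33^(1/0.273) = 0.33^3.663
ln(A_new/A_old) = ln 0.33 / 0.273 = -1.1087 / 0.273 = -4.0610
A_new/A_old = e^-4.0610 ≈ 0.01723

1.7%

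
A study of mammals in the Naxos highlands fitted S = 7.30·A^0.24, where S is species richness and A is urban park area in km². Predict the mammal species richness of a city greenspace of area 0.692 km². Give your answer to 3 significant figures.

S = 7.3 × 0.692^0.24
ln S = ln 7.3 + 0.24 × ln 0.692 = 1.9879 + 0.24 × -0.3682 = 1.8995
S = e^1.8995 ≈ 6.683

6.68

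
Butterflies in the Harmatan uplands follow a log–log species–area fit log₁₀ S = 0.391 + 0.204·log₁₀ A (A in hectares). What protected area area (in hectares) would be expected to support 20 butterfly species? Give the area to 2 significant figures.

29000 hectares

20 = 2.46 × A^0.204  ⇒  A^0.204 = 20/2.46 = 8.129
ln A = ln(8.129) / 0.204 = 2.0954 / 0.204 = 10.2717
A = e^10.2717 ≈ 28902 hectares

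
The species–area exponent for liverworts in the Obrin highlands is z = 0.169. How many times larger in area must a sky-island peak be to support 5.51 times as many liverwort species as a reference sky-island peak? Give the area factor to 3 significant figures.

24300

(A₂/A₁)^0.169 = 5.51, so A₂/A₁ = 5.51^(1/0.169) = 5.51^5.917
ln(A₂/A₁) = ln 5.51 / 0.169 = 1.7066 / 0.169 = 10.0980
A₂/A₁ = e^10.0980 ≈ 24295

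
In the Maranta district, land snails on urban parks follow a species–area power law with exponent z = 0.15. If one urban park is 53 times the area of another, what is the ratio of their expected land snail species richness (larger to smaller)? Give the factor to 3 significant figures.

S₂/S₁ = (A₂/A₁)^z = 53^0.15
ln(S₂/S₁) = 0.15 × ln 53 = 0.15 × 3.9703 = 0.5955
S₂/S₁ = e^0.5955 ≈ 1.814

1.81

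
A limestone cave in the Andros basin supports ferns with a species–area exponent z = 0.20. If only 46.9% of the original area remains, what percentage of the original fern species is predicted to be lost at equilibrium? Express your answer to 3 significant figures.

14.1%

S_new/S_old = (A_new/A_old)^z = 0.469^0.2
= exp(0.2 × ln 0.469) = exp(0.2 × -0.7572) = exp(-0.1514) ≈ 0.8595
Fraction lost = 1 − 0.8595 = 0.1405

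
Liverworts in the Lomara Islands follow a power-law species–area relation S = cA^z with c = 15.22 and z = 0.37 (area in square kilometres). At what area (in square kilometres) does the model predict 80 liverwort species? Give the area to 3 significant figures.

88.7 square kilometres

80 = 15.22 × A^0.37  ⇒  A^0.37 = 80/15.22 = 5.256
ln A = ln(5.256) / 0.37 = 1.6594 / 0.37 = 4.4849
A = e^4.4849 ≈ 88.67 square kilometres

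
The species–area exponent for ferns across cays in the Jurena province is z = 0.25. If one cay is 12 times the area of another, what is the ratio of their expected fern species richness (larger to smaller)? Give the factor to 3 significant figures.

1.86

S₂/S₁ = (A₂/A₁)^z = 12^0.25
ln(S₂/S₁) = 0.25 × ln 12 = 0.25 × 2.4849 = 0.6212
S₂/S₁ = e^0.6212 ≈ 1.861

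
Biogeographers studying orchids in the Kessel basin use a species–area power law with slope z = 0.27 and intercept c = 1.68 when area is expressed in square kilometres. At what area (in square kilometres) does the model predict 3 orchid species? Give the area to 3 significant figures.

3 = 1.68 × A^0.27  ⇒  A^0.27 = 3/1.68 = 1.786
ln A = ln(1.786) / 0.27 = 0.5798 / 0.27 = 2.1475
A = e^2.1475 ≈ 8.563 square kilometres

8.56 square kilometres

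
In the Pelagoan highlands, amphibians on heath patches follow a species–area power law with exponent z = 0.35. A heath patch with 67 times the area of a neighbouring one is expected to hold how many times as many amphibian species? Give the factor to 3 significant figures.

S₂/S₁ = (A₂/A₁)^z = 67^0.35
ln(S₂/S₁) = 0.35 × ln 67 = 0.35 × 4.2047 = 1.4716
S₂/S₁ = e^1.4716 ≈ 4.356

4.36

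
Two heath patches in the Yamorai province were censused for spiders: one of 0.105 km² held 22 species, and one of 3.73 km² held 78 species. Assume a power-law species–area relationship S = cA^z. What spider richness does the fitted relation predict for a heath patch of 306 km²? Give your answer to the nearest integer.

372

z = ln(78/22) / ln(3.73/0.105) = 1.2657 / 3.5702 = 0.3545
c = 22 / 0.105^0.3545 = 22 / 0.4498 = 48.91
S₃ = 48.91 × 306^0.3545 = 48.91 × 7.607 ≈ 372.1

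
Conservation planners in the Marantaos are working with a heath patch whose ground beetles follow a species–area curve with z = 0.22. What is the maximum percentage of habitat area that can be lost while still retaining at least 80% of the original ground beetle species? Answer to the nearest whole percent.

Need (A_new/A_old)^0.22 = 0.8, so A_new/A_old = 0.8^(1/0.22) = 0.8^4.545
ln(A_new/A_old) = ln 0.8 / 0.22 = -0.2231 / 0.22 = -1.0143
A_new/A_old = e^-1.0143 ≈ 0.3627
Fraction that can be lost = 1 − 0.3627 = 0.6373

64%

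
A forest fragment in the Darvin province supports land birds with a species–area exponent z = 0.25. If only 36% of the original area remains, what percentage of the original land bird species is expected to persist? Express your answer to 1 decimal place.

S_new/S_old = (A_new/A_old)^z = 0.36^0.25
= exp(0.25 × ln 0.36) = exp(0.25 × -1.0217) = exp(-0.2554) ≈ 0.7746

77.5%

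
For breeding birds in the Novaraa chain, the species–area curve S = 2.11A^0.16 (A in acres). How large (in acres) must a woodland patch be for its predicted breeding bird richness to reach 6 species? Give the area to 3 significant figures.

6 = 2.11 × A^0.16  ⇒  A^0.16 = 6/2.11 = 2.844
ln A = ln(2.844) / 0.16 = 1.0451 / 0.16 = 6.5317
A = e^6.5317 ≈ 686.6 acres

687 acres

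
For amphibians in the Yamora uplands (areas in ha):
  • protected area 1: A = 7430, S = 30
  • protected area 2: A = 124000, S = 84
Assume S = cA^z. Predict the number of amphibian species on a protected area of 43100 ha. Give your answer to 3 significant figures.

57.1

z = ln(84/30) / ln(124000/7430) = 1.0296 / 2.8148 = 0.3658
c = 30 / 7430^0.3658 = 30 / 26.06 = 1.151
S₃ = 1.151 × 43100^0.3658 = 1.151 × 49.57 ≈ 57.07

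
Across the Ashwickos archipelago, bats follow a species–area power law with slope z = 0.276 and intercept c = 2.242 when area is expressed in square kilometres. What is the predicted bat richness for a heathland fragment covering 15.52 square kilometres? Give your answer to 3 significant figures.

4.78

S = 2.242 × 15.52^0.276
ln S = ln 2.242 + 0.276 × ln 15.52 = 0.8074 + 0.276 × 2.7421 = 1.5642
S = e^1.5642 ≈ 4.779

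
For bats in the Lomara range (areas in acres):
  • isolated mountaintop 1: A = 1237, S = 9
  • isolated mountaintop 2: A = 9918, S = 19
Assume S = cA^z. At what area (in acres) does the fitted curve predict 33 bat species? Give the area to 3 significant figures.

46200 acres

z = ln(19/9) / ln(9918/1237) = 0.7472 / 2.0817 = 0.3590
c = 9 / 1237^0.3590 = 9 / 12.88 = 0.6986
A = (33/0.6986)^(1/0.3590) ⇒ ln A = ln(47.24)/0.3590 = 10.7401
A = e^10.7401 ≈ 46171 acres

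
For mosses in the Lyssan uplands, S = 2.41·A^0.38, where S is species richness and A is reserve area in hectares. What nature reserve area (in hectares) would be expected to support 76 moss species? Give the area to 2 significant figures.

8800 hectares

76 = 2.41 × A^0.38  ⇒  A^0.38 = 76/2.41 = 31.54
ln A = ln(31.54) / 0.38 = 3.4511 / 0.38 = 9.0819
A = e^9.0819 ≈ 8794 hectares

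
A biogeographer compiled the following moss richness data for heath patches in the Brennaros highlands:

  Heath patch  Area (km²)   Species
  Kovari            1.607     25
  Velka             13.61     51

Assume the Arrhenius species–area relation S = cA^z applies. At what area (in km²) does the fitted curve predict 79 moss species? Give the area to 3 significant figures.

50.5 km²

z = ln(51/25) / ln(13.61/1.607) = 0.7129 / 2.1364 = 0.3337
c = 25 / 1.607^0.3337 = 25 / 1.172 = 21.34
A = (79/21.34)^(1/0.3337) ⇒ ln A = ln(3.702)/0.3337 = 3.9222
A = e^3.9222 ≈ 50.51 km²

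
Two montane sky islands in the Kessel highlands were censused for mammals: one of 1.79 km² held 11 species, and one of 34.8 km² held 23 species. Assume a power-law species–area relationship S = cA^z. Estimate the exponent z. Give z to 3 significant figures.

Taking logs: ln S = ln c + z ln A, so z = (ln S₂ − ln S₁)/(ln A₂ − ln A₁).
z = ln(23/11) / ln(34.8/1.79) = ln(2.091) / ln(19.44) = 0.7376 / 2.9674 = 0.2486

0.249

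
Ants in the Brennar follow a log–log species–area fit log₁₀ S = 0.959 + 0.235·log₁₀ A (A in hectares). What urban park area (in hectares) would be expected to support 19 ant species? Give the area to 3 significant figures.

22.9 hectares

19 = 9.099 × A^0.235  ⇒  A^0.235 = 19/9.099 = 2.088
ln A = ln(2.088) / 0.235 = 0.7363 / 0.235 = 3.1330
A = e^3.1330 ≈ 22.94 hectares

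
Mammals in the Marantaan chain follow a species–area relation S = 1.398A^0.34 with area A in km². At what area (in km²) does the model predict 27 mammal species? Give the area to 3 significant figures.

6050 km²

27 = 1.398 × A^0.34  ⇒  A^0.34 = 27/1.398 = 19.31
ln A = ln(19.31) / 0.34 = 2.9608 / 0.34 = 8.7082
A = e^8.7082 ≈ 6052 km²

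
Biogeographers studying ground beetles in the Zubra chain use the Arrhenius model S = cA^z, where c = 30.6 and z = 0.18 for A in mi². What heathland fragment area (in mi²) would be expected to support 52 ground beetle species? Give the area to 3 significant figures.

52 = 30.6 × A^0.18  ⇒  A^0.18 = 52/30.6 = 1.699
ln A = ln(1.699) / 0.18 = 0.5302 / 0.18 = 2.9458
A = e^2.9458 ≈ 19.03 mi²

19.0 mi²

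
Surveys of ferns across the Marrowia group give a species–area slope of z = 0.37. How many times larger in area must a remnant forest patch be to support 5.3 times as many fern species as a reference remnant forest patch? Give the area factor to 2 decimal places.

90.68

(A₂/A₁)^0.37 = 5.3, so A₂/A₁ = 5.3^(1/0.37) = 5.3^2.703
ln(A₂/A₁) = ln 5.3 / 0.37 = 1.6677 / 0.37 = 4.5073
A₂/A₁ = e^4.5073 ≈ 90.68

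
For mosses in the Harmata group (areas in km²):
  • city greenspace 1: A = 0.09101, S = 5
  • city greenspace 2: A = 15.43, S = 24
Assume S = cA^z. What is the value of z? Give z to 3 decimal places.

Taking logs: ln S = ln c + z ln A, so z = (ln S₂ − ln S₁)/(ln A₂ − ln A₁).
z = ln(24/5) / ln(15.43/0.09101) = ln(4.8) / ln(169.5) = 1.5686 / 5.1331 = 0.3056

0.306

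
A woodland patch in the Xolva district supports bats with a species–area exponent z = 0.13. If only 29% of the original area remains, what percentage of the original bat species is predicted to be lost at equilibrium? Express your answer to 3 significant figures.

S_new/S_old = (A_new/A_old)^z = 0.29^0.13
= exp(0.13 × ln 0.29) = exp(0.13 × -1.2379) = exp(-0.1609) ≈ 0.8514
Fraction lost = 1 − 0.8514 = 0.1486

14.9%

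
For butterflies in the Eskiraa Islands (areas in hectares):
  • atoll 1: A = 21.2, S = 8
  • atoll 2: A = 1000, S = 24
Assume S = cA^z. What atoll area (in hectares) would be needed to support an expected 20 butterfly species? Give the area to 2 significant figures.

530 hectares

z = ln(24/8) / ln(1000/21.2) = 1.0986 / 3.8538 = 0.2851
c = 8 / 21.2^0.2851 = 8 / 2.388 = 3.35
A = (20/3.35)^(1/0.2851) ⇒ ln A = ln(5.971)/0.2851 = 6.2682
A = e^6.2682 ≈ 527.5 hectares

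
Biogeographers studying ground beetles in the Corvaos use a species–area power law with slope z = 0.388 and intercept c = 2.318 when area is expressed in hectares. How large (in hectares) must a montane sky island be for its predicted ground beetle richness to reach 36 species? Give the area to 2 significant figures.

1200 hectares

36 = 2.318 × A^0.388  ⇒  A^0.388 = 36/2.318 = 15.53
ln A = ln(15.53) / 0.388 = 2.7428 / 0.388 = 7.0691
A = e^7.0691 ≈ 1175 hectares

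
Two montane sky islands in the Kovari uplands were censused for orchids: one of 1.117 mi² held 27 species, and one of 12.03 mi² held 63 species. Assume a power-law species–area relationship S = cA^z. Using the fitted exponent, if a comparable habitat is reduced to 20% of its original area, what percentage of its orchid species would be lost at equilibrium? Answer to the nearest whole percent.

z = ln(63/27) / ln(12.03/1.117) = 0.8473 / 2.3768 = 0.3565
S_new/S_old = (A_new/A_old)^z = 0.2^0.3565 = exp(0.3565 × -1.6094) = 0.5634
Fraction lost = 1 − 0.5634 = 0.4366

44%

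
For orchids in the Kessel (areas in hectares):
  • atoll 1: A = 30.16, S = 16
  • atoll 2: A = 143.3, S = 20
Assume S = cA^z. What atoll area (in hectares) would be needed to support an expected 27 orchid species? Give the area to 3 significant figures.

z = ln(20/16) / ln(143.3/30.16) = 0.2231 / 1.5584 = 0.1432
c = 16 / 30.16^0.1432 = 16 / 1.629 = 9.824
A = (27/9.824)^(1/0.1432) ⇒ ln A = ln(2.748)/0.1432 = 7.0609
A = e^7.0609 ≈ 1165 hectares

1170 hectares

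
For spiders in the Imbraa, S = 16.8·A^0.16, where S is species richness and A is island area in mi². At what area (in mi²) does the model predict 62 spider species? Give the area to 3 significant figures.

62 = 16.8 × A^0.16  ⇒  A^0.16 = 62/16.8 = 3.69
ln A = ln(3.69) / 0.16 = 1.3058 / 0.16 = 8.1610
A = e^8.1610 ≈ 3502 mi²

3500 mi²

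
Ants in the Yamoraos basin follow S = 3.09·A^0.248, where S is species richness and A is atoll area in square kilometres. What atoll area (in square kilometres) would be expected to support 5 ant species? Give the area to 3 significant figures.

5 = 3.09 × A^0.248  ⇒  A^0.248 = 5/3.09 = 1.618
ln A = ln(1.618) / 0.248 = 0.4813 / 0.248 = 1.9406
A = e^1.9406 ≈ 6.963 square kilometres

6.96 square kilometres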